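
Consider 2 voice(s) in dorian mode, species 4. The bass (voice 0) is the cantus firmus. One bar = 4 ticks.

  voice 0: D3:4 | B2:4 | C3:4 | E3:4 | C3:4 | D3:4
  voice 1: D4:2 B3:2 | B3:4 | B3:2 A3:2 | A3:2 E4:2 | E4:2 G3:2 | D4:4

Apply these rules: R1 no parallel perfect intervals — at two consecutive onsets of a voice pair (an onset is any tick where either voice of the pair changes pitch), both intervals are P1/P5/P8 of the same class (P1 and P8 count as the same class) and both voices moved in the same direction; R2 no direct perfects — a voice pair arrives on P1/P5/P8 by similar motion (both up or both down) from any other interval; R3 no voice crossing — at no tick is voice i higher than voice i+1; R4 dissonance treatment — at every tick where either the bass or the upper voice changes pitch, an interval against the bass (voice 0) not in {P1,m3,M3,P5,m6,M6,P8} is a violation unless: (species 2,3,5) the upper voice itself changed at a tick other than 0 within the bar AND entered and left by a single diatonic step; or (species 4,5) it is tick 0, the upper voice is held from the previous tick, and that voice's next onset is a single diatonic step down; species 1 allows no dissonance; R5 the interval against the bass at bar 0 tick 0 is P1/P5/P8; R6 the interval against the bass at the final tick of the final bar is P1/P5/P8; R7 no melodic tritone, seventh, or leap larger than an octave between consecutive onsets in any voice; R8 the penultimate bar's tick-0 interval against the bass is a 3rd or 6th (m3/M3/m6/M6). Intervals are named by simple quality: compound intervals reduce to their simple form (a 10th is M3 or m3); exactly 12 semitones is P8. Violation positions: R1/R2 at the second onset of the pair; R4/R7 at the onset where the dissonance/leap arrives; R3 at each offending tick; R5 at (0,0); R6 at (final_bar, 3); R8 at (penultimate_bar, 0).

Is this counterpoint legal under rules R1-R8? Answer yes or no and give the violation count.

No (2 violations)

bar 0: v0=D3 v1=D4 (P8)
bar 1: v0=B2 v1=B3 (P8)
bar 2: v0=C3 v1=B3 (M7)
bar 3: v0=E3 v1=A3 (P4)
bar 4: v0=C3 v1=E4 (M3)
bar 5: v0=D3 v1=D4 (P8)
  R4 @ bar3.0: E3/A3 P4 untreated
  R2 @ bar5.0: C3/G3 P5 -> D3/D4 P8 similar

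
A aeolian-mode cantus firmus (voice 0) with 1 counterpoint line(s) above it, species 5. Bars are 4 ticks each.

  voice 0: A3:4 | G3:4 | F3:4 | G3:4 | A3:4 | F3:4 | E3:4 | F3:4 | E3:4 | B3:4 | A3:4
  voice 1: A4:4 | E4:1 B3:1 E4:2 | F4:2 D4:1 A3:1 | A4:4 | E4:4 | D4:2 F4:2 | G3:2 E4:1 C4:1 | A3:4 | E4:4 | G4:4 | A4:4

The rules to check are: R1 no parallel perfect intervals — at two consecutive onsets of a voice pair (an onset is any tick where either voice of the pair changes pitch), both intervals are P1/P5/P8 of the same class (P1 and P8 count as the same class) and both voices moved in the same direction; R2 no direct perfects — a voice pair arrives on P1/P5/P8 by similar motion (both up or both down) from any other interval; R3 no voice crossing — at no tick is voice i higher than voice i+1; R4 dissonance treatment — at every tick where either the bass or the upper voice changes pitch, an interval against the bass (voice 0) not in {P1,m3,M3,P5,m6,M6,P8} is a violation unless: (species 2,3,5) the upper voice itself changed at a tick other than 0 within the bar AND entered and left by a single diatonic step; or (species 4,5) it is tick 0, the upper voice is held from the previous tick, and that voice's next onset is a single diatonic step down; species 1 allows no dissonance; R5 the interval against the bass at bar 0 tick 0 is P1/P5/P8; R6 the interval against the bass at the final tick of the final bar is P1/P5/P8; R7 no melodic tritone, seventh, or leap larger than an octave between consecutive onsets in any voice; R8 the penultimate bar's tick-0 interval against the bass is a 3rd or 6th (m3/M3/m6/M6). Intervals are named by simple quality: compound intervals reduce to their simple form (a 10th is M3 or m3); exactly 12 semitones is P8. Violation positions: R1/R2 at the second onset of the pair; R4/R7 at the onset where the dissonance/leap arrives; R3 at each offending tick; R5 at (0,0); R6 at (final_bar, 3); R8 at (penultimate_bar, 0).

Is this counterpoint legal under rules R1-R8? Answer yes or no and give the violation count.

No (2 violations)

bar 0: v0=A3 v1=A4 (P8)
bar 1: v0=G3 v1=E4 (M6)
bar 2: v0=F3 v1=F4 (P8)
bar 3: v0=G3 v1=A4 (M2)
bar 4: v0=A3 v1=E4 (P5)
bar 5: v0=F3 v1=D4 (M6)
bar 6: v0=E3 v1=G3 (m3)
bar 7: v0=F3 v1=A3 (M3)
bar 8: v0=E3 v1=E4 (P8)
bar 9: v0=B3 v1=G4 (m6)
bar 10: v0=A3 v1=A4 (P8)
  R4 @ bar3.0: G3/A4 M2 untreated
  R7 @ bar6.0: F4->G3 leap 10st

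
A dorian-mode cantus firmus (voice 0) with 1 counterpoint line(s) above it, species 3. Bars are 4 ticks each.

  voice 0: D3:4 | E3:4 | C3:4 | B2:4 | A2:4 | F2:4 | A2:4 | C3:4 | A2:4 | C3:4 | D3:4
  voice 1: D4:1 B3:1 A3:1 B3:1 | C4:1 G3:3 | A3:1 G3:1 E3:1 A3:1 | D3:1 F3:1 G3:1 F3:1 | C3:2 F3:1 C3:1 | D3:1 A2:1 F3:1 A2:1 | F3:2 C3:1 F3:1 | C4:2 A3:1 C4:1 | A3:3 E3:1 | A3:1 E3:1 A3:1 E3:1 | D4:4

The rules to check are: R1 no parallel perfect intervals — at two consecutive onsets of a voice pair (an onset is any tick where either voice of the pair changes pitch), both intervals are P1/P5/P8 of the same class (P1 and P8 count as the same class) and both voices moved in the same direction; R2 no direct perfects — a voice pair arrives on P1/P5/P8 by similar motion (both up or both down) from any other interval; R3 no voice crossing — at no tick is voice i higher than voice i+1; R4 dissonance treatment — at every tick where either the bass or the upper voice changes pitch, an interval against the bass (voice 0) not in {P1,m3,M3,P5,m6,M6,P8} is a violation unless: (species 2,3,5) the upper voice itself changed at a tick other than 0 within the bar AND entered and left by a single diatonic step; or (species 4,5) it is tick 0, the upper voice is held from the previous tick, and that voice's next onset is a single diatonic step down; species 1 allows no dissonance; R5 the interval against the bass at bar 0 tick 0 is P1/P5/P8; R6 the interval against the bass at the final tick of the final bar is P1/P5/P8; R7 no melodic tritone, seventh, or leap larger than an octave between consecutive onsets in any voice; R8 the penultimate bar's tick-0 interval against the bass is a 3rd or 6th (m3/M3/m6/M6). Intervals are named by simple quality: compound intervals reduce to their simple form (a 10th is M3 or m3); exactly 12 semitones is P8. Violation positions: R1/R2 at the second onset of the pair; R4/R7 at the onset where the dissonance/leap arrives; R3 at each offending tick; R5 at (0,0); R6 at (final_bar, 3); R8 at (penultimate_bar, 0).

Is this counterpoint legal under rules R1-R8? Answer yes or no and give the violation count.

No (6 violations)

bar 0: v0=D3 v1=D4 (P8)
bar 1: v0=E3 v1=C4 (m6)
bar 2: v0=C3 v1=A3 (M6)
bar 3: v0=B2 v1=D3 (m3)
bar 4: v0=A2 v1=C3 (m3)
bar 5: v0=F2 v1=D3 (M6)
bar 6: v0=A2 v1=F3 (m6)
bar 7: v0=C3 v1=C4 (P8)
bar 8: v0=A2 v1=A3 (P8)
bar 9: v0=C3 v1=A3 (M6)
bar 10: v0=D3 v1=D4 (P8)
  R4 @ bar3.1: B2/F3 TT untreated
  R4 @ bar3.3: B2/F3 TT untreated
  R2 @ bar7.0: A2/F3 m6 -> C3/C4 P8 similar
  R1 @ bar8.0: C3/C4 P8 -> A2/A3 P8 similar
  R2 @ bar10.0: C3/E3 M3 -> D3/D4 P8 similar
  R7 @ bar10.0: E3->D4 leap 10st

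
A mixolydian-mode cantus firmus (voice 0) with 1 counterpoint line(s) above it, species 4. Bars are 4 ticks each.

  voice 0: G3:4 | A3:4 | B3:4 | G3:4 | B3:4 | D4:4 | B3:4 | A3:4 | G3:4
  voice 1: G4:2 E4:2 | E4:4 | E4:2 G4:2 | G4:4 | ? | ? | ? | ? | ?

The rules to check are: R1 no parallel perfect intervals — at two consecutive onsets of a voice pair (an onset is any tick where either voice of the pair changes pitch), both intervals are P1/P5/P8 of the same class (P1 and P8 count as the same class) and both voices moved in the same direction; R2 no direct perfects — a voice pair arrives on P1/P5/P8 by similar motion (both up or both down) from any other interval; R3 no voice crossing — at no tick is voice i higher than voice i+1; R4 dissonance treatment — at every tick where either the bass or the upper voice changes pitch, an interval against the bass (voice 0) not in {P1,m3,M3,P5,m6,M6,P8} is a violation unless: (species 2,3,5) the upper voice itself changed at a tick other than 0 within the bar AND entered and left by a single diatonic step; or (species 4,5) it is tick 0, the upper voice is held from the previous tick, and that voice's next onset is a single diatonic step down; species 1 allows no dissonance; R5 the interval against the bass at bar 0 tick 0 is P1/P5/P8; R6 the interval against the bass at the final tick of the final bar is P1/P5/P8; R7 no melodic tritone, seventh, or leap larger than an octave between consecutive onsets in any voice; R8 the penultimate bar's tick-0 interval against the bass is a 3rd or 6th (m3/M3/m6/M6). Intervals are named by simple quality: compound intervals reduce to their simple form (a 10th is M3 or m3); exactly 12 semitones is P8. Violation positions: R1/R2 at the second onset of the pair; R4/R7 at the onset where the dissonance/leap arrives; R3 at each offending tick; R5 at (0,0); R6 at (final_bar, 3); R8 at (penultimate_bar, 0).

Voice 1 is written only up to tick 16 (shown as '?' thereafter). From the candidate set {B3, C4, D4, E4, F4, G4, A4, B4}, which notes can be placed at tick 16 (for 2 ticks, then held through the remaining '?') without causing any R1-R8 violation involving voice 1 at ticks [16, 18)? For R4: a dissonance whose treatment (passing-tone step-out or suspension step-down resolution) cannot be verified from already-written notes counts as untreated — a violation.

B3: legal
C4: violates R4
D4: legal
E4: violates R4
F4: violates R4
G4: legal
A4: violates R4
B4: violates R1

{B3, D4, G4}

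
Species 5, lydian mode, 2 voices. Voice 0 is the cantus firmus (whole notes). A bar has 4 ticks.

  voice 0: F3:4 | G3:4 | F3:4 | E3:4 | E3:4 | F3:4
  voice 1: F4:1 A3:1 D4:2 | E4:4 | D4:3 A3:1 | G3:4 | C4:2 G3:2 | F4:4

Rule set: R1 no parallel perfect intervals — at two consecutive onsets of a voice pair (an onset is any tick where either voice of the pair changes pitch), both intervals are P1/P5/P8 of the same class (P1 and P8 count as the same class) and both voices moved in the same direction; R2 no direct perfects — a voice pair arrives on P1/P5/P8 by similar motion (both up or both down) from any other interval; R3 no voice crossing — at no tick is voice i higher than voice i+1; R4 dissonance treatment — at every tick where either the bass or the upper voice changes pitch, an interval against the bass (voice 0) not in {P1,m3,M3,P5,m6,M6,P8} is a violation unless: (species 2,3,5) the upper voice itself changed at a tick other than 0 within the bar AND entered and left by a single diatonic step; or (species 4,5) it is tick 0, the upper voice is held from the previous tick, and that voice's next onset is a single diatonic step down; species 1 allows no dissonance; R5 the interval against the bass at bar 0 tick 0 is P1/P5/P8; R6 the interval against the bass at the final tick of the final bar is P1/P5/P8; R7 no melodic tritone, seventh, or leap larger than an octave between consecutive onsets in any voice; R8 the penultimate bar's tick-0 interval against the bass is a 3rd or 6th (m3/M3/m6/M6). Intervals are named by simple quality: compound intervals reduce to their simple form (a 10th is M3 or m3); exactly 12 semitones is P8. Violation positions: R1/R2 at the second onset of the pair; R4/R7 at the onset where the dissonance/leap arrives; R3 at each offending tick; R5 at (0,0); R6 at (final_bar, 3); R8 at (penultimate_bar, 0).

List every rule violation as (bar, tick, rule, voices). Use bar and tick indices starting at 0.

(5, 0, R2, (0, 1))
(5, 0, R7, (1,))

bar 0: v0=F3 v1=F4 downbeat P8
bar 1: v0=G3 v1=E4 downbeat M6
bar 2: v0=F3 v1=D4 downbeat M6
bar 3: v0=E3 v1=G3 downbeat m3
bar 4: v0=E3 v1=C4 downbeat m6
bar 5: v0=F3 v1=F4 downbeat P8
  -> R2 @ bar 5 tick 0 v(0, 1): E3/G3 m3 -> F3/F4 P8 similar
  -> R7 @ bar 5 tick 0 v(1,): G3->F4 leap 10st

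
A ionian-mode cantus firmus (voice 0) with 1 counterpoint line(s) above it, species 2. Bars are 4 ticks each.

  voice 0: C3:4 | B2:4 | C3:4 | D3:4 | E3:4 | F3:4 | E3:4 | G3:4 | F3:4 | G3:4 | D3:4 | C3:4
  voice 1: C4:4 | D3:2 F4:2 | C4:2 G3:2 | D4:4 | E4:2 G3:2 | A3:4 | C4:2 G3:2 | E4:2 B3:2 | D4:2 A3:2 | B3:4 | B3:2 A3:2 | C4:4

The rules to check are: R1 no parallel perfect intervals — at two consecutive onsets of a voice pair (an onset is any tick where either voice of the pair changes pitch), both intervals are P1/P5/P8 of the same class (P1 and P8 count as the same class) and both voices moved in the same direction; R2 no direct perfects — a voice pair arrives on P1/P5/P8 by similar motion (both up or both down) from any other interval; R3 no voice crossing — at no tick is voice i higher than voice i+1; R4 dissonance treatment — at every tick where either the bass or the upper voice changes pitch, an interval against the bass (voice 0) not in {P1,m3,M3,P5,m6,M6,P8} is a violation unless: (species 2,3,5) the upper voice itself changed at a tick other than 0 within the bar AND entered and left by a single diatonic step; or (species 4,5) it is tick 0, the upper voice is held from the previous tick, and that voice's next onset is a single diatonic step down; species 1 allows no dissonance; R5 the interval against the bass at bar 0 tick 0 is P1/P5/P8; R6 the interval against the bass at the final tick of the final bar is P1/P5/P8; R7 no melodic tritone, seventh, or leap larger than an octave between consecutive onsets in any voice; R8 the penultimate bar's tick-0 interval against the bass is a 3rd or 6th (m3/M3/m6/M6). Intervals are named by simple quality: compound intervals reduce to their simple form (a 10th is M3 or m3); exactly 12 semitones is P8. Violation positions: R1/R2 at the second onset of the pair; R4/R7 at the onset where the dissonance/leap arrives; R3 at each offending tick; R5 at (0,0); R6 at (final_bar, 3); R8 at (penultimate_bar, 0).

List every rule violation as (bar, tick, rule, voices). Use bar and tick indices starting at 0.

bar 0: v0=C3 v1=C4 downbeat P8
bar 1: v0=B2 v1=D3 downbeat m3
bar 2: v0=C3 v1=C4 downbeat P8
bar 3: v0=D3 v1=D4 downbeat P8
bar 4: v0=E3 v1=E4 downbeat P8
bar 5: v0=F3 v1=A3 downbeat M3
bar 6: v0=E3 v1=C4 downbeat m6
bar 7: v0=G3 v1=E4 downbeat M6
bar 8: v0=F3 v1=D4 downbeat M6
bar 9: v0=G3 v1=B3 downbeat M3
bar 10: v0=D3 v1=B3 downbeat M6
bar 11: v0=C3 v1=C4 downbeat P8
  -> R7 @ bar 1 tick 0 v(1,): C4->D3 leap 10st
  -> R4 @ bar 1 tick 2 v(0, 1): B2/F4 TT untreated
  -> R7 @ bar 1 tick 2 v(1,): D3->F4 leap 15st
  -> R2 @ bar 3 tick 0 v(0, 1): C3/G3 P5 -> D3/D4 P8 similar
  -> R1 @ bar 4 tick 0 v(0, 1): D3/D4 P8 -> E3/E4 P8 similar

(1, 0, R7, (1,))
(1, 2, R4, (0, 1))
(1, 2, R7, (1,))
(3, 0, R2, (0, 1))
(4, 0, R1, (0, 1))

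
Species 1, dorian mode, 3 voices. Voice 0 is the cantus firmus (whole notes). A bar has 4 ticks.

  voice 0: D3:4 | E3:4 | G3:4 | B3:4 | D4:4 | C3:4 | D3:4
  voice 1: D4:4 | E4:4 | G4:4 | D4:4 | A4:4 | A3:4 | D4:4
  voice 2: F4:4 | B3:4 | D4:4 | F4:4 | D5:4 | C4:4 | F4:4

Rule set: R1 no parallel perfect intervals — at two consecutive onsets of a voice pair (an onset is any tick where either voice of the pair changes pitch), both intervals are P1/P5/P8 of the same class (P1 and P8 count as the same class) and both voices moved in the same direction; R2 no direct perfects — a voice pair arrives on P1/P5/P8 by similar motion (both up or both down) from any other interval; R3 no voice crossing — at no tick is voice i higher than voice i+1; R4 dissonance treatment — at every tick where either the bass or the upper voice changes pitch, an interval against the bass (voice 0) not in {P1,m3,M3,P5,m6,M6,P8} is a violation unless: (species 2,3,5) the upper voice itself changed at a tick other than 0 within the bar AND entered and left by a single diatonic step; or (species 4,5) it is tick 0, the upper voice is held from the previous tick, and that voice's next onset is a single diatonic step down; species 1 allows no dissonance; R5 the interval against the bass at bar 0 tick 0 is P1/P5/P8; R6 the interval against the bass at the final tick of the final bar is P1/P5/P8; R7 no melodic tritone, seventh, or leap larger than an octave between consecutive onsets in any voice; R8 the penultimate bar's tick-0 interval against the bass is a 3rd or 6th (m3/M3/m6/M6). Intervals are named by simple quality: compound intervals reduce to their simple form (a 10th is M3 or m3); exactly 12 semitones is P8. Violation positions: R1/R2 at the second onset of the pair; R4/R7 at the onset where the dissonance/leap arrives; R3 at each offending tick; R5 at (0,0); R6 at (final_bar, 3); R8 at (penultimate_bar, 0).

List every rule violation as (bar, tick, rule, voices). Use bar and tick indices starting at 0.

(0, 0, R5, (0, 2))
(1, 0, R1, (0, 1))
(1, 0, R3, (1, 2))
(1, 0, R7, (2,))
(1, 1, R3, (1, 2))
(1, 2, R3, (1, 2))
(1, 3, R3, (1, 2))
(2, 0, R1, (0, 1))
(2, 0, R1, (0, 2))
(2, 0, R3, (1, 2))
(2, 1, R3, (1, 2))
(2, 2, R3, (1, 2))
(2, 3, R3, (1, 2))
(3, 0, R4, (0, 2))
(4, 0, R2, (0, 1))
(4, 0, R2, (0, 2))
(5, 0, R1, (0, 2))
(5, 0, R7, (0,))
(5, 0, R7, (2,))
(5, 0, R8, (0, 2))
(6, 0, R2, (0, 1))
(6, 3, R6, (0, 2))

bar 0: v0=D3 v1=D4 v2=F4 downbeat m3
bar 1: v0=E3 v1=E4 v2=B3 downbeat P5
bar 2: v0=G3 v1=G4 v2=D4 downbeat P5
bar 3: v0=B3 v1=D4 v2=F4 downbeat TT
bar 4: v0=D4 v1=A4 v2=D5 downbeat P8
bar 5: v0=C3 v1=A3 v2=C4 downbeat P8
bar 6: v0=D3 v1=D4 v2=F4 downbeat m3
  -> R5 @ bar 0 tick 0 v(0, 2): opens on m3
  -> R1 @ bar 1 tick 0 v(0, 1): D3/D4 P8 -> E3/E4 P8 similar
  -> R3 @ bar 1 tick 0 v(1, 2): E4 above B3
  -> R7 @ bar 1 tick 0 v(2,): F4->B3 leap 6st
  -> R3 @ bar 1 tick 1 v(1, 2): E4 above B3
  -> R3 @ bar 1 tick 2 v(1, 2): E4 above B3
  -> R3 @ bar 1 tick 3 v(1, 2): E4 above B3
  -> R1 @ bar 2 tick 0 v(0, 1): E3/E4 P8 -> G3/G4 P8 similar
  -> R1 @ bar 2 tick 0 v(0, 2): E3/B3 P5 -> G3/D4 P5 similar
  -> R3 @ bar 2 tick 0 v(1, 2): G4 above D4
  -> R3 @ bar 2 tick 1 v(1, 2): G4 above D4
  -> R3 @ bar 2 tick 2 v(1, 2): G4 above D4
  -> R3 @ bar 2 tick 3 v(1, 2): G4 above D4
  -> R4 @ bar 3 tick 0 v(0, 2): B3/F4 TT untreated
  -> R2 @ bar 4 tick 0 v(0, 1): B3/D4 m3 -> D4/A4 P5 similar
  -> R2 @ bar 4 tick 0 v(0, 2): B3/F4 TT -> D4/D5 P8 similar
  -> R1 @ bar 5 tick 0 v(0, 2): D4/D5 P8 -> C3/C4 P8 similar
  -> R7 @ bar 5 tick 0 v(0,): D4->C3 leap 14st
  -> R7 @ bar 5 tick 0 v(2,): D5->C4 leap 14st
  -> R8 @ bar 5 tick 0 v(0, 2): penult P8 not 3rd/6th
  -> R2 @ bar 6 tick 0 v(0, 1): C3/A3 M6 -> D3/D4 P8 similar
  -> R6 @ bar 6 tick 3 v(0, 2): closes on m3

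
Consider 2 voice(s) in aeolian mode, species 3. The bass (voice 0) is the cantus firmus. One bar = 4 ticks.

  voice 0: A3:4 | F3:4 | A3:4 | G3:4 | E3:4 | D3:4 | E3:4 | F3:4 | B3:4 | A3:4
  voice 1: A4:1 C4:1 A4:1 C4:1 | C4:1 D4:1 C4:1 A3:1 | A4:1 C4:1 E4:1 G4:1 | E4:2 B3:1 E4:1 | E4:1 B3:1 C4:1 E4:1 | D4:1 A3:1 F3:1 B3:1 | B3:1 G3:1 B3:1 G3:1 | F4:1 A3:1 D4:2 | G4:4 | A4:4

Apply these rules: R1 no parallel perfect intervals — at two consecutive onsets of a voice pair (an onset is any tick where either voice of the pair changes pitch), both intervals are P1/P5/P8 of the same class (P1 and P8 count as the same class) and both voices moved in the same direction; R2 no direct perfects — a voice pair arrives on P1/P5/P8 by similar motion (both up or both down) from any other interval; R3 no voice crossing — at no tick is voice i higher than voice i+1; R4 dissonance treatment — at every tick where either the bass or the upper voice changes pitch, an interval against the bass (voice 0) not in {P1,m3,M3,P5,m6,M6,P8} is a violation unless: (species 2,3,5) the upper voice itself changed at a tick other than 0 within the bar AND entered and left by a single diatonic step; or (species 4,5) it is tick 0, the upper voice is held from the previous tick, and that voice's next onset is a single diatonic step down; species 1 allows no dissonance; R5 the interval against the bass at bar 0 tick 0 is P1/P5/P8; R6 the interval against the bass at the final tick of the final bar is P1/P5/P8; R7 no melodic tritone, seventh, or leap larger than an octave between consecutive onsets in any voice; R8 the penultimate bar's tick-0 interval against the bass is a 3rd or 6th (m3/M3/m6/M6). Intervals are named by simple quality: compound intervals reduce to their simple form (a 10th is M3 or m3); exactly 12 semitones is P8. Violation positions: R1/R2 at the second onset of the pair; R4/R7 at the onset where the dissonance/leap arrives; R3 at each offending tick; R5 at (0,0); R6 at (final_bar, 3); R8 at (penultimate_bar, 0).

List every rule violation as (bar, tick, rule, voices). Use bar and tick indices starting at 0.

(2, 0, R2, (0, 1))
(2, 3, R4, (0, 1))
(5, 0, R1, (0, 1))
(5, 3, R7, (1,))
(7, 0, R2, (0, 1))
(7, 0, R7, (1,))
(8, 0, R7, (0,))

bar 0: v0=A3 v1=A4 downbeat P8
bar 1: v0=F3 v1=C4 downbeat P5
bar 2: v0=A3 v1=A4 downbeat P8
bar 3: v0=G3 v1=E4 downbeat M6
bar 4: v0=E3 v1=E4 downbeat P8
bar 5: v0=D3 v1=D4 downbeat P8
bar 6: v0=E3 v1=B3 downbeat P5
bar 7: v0=F3 v1=F4 downbeat P8
bar 8: v0=B3 v1=G4 downbeat m6
bar 9: v0=A3 v1=A4 downbeat P8
  -> R2 @ bar 2 tick 0 v(0, 1): F3/A3 M3 -> A3/A4 P8 similar
  -> R4 @ bar 2 tick 3 v(0, 1): A3/G4 m7 untreated
  -> R1 @ bar 5 tick 0 v(0, 1): E3/E4 P8 -> D3/D4 P8 similar
  -> R7 @ bar 5 tick 3 v(1,): F3->B3 leap 6st
  -> R2 @ bar 7 tick 0 v(0, 1): E3/G3 m3 -> F3/F4 P8 similar
  -> R7 @ bar 7 tick 0 v(1,): G3->F4 leap 10st
  -> R7 @ bar 8 tick 0 v(0,): F3->B3 leap 6st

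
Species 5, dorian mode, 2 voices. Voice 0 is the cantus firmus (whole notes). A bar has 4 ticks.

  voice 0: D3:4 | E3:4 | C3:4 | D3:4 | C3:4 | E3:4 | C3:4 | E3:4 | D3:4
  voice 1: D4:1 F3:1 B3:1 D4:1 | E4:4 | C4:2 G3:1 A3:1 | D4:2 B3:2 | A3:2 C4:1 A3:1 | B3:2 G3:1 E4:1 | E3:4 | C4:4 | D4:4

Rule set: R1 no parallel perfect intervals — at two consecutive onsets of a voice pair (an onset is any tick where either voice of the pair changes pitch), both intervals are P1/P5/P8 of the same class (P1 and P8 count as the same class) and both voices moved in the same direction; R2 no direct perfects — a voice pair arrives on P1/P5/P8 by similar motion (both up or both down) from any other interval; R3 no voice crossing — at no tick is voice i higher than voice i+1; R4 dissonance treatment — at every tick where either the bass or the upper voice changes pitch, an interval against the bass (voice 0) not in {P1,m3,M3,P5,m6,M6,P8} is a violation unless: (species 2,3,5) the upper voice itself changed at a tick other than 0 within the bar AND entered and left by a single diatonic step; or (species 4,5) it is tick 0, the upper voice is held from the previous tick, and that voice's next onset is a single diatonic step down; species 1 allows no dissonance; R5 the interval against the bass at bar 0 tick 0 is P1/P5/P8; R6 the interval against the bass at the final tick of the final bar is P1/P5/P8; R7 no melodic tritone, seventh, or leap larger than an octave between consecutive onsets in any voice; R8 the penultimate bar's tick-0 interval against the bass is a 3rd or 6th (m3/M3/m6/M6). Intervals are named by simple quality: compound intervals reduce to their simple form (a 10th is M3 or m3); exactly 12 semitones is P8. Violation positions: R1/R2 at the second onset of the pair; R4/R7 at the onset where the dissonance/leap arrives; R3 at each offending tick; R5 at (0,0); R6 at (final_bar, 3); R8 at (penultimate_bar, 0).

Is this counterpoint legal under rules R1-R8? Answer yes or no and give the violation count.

No (5 violations)

bar 0: v0=D3 v1=D4 (P8)
bar 1: v0=E3 v1=E4 (P8)
bar 2: v0=C3 v1=C4 (P8)
bar 3: v0=D3 v1=D4 (P8)
bar 4: v0=C3 v1=A3 (M6)
bar 5: v0=E3 v1=B3 (P5)
bar 6: v0=C3 v1=E3 (M3)
bar 7: v0=E3 v1=C4 (m6)
bar 8: v0=D3 v1=D4 (P8)
  R7 @ bar0.2: F3->B3 leap 6st
  R1 @ bar1.0: D3/D4 P8 -> E3/E4 P8 similar
  R1 @ bar2.0: E3/E4 P8 -> C3/C4 P8 similar
  R2 @ bar3.0: C3/A3 M6 -> D3/D4 P8 similar
  R2 @ bar5.0: C3/A3 M6 -> E3/B3 P5 similar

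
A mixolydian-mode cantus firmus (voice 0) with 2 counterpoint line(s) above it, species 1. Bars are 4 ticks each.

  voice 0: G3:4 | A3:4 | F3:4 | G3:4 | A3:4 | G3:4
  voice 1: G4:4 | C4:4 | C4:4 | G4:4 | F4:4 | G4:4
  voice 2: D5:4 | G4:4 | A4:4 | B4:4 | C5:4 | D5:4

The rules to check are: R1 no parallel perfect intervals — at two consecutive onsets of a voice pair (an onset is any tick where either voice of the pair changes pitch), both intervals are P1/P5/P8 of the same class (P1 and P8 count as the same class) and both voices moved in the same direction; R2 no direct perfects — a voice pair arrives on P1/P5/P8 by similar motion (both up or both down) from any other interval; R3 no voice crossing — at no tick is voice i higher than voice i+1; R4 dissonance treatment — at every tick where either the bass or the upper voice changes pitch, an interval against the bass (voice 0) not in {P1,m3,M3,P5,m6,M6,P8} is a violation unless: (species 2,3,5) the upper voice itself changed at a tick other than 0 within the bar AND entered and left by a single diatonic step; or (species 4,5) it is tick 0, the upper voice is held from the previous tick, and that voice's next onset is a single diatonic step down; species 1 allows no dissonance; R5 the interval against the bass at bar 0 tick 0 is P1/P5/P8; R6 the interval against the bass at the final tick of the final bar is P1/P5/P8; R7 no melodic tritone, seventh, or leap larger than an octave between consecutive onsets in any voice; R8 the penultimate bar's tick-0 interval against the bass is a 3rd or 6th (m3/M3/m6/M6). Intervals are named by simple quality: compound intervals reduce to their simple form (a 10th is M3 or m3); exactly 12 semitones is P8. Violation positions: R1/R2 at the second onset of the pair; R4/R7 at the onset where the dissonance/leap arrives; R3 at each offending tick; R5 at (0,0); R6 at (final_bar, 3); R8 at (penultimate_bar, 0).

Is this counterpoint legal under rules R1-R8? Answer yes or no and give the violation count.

No (4 violations)

bar 0: v0=G3 v1=G4 v2=D5 (P5)
bar 1: v0=A3 v1=C4 v2=G4 (m7)
bar 2: v0=F3 v1=C4 v2=A4 (M3)
bar 3: v0=G3 v1=G4 v2=B4 (M3)
bar 4: v0=A3 v1=F4 v2=C5 (m3)
bar 5: v0=G3 v1=G4 v2=D5 (P5)
  R1 @ bar1.0: G4/D5 P5 -> C4/G4 P5 similar
  R4 @ bar1.0: A3/G4 m7 untreated
  R2 @ bar3.0: F3/C4 P5 -> G3/G4 P8 similar
  R1 @ bar5.0: F4/C5 P5 -> G4/D5 P5 similar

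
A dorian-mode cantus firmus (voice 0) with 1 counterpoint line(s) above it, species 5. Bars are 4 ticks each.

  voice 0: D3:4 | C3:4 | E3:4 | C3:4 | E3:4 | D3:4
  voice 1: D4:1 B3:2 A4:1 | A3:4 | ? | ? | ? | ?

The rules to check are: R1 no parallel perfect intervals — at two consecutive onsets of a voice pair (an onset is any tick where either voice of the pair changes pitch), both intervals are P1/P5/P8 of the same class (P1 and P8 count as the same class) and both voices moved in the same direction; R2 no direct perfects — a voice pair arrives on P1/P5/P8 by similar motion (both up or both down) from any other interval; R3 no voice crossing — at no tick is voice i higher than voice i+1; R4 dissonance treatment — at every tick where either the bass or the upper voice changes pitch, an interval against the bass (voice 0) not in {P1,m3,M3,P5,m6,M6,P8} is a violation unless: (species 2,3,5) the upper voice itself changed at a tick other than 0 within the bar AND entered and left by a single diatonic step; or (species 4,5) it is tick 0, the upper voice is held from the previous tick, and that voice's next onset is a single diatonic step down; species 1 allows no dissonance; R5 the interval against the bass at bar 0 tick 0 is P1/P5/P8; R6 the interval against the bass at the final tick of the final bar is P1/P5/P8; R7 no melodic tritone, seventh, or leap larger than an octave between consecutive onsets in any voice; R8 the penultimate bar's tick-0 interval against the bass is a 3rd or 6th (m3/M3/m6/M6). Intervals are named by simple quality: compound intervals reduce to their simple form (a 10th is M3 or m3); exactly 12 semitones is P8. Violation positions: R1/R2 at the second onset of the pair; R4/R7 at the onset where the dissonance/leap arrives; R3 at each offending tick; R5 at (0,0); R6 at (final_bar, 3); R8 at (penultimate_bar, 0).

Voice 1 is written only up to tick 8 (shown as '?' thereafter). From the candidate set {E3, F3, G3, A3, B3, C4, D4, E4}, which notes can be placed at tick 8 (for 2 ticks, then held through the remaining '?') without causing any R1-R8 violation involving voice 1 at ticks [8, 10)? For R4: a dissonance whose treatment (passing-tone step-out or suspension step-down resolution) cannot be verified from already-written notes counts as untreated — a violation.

{C4, E3, G3}

E3: legal
F3: violates R4
G3: legal
A3: violates R4
B3: violates R2
C4: legal
D4: violates R4
E4: violates R2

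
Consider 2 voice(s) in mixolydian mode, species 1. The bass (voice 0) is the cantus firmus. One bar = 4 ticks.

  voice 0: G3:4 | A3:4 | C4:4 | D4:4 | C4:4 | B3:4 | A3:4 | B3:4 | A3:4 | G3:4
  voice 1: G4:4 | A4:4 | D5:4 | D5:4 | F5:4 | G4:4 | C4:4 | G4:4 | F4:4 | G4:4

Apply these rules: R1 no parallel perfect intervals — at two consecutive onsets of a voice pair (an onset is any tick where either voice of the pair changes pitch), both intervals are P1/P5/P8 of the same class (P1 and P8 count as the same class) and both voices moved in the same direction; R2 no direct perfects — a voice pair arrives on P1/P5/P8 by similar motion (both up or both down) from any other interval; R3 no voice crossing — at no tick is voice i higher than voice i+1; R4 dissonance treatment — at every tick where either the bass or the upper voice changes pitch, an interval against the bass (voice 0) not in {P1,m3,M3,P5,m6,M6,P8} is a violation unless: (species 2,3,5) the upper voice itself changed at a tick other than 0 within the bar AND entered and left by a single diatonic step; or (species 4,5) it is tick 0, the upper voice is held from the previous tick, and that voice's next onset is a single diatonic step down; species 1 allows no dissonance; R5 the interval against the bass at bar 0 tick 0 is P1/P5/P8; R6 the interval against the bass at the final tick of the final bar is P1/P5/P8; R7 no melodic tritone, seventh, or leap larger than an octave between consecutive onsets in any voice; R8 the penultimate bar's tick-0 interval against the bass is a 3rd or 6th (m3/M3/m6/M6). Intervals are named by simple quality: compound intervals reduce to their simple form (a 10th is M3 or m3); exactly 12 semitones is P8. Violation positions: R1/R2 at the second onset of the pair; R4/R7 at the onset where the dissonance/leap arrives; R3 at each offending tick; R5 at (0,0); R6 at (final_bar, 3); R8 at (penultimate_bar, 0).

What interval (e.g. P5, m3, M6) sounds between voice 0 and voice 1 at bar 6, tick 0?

voice 0=A3 voice 1=C4 -> m3

m3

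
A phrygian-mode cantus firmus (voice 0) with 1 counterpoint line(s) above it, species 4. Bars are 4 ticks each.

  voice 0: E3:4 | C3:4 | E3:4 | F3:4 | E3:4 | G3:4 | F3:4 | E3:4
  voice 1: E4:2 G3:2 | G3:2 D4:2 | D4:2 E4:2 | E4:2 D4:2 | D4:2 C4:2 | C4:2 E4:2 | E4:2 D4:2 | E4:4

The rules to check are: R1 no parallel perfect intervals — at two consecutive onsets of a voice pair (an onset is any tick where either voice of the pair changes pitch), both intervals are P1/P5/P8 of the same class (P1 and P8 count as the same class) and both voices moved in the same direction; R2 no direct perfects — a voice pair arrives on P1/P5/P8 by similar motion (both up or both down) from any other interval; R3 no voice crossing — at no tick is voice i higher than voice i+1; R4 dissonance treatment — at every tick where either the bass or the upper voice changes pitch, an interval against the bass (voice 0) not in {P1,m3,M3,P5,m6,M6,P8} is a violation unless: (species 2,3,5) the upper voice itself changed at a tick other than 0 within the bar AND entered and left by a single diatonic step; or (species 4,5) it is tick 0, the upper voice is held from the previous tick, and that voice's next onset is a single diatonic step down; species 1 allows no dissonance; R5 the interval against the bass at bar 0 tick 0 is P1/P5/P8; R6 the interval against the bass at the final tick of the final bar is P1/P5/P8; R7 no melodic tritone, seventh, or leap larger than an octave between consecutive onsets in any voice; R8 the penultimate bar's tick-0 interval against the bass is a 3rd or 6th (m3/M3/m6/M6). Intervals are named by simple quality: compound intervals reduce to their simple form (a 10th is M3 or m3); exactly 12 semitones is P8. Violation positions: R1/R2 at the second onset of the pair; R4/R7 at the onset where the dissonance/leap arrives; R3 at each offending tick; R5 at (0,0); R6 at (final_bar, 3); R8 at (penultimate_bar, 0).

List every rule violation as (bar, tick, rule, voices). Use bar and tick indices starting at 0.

(1, 2, R4, (0, 1))
(2, 0, R4, (0, 1))
(5, 0, R4, (0, 1))
(6, 0, R8, (0, 1))

bar 0: v0=E3 v1=E4 downbeat P8
bar 1: v0=C3 v1=G3 downbeat P5
bar 2: v0=E3 v1=D4 downbeat m7
bar 3: v0=F3 v1=E4 downbeat M7
bar 4: v0=E3 v1=D4 downbeat m7
bar 5: v0=G3 v1=C4 downbeat P4
bar 6: v0=F3 v1=E4 downbeat M7
bar 7: v0=E3 v1=E4 downbeat P8
  -> R4 @ bar 1 tick 2 v(0, 1): C3/D4 M2 untreated
  -> R4 @ bar 2 tick 0 v(0, 1): E3/D4 m7 untreated
  -> R4 @ bar 5 tick 0 v(0, 1): G3/C4 P4 untreated
  -> R8 @ bar 6 tick 0 v(0, 1): penult M7 not 3rd/6th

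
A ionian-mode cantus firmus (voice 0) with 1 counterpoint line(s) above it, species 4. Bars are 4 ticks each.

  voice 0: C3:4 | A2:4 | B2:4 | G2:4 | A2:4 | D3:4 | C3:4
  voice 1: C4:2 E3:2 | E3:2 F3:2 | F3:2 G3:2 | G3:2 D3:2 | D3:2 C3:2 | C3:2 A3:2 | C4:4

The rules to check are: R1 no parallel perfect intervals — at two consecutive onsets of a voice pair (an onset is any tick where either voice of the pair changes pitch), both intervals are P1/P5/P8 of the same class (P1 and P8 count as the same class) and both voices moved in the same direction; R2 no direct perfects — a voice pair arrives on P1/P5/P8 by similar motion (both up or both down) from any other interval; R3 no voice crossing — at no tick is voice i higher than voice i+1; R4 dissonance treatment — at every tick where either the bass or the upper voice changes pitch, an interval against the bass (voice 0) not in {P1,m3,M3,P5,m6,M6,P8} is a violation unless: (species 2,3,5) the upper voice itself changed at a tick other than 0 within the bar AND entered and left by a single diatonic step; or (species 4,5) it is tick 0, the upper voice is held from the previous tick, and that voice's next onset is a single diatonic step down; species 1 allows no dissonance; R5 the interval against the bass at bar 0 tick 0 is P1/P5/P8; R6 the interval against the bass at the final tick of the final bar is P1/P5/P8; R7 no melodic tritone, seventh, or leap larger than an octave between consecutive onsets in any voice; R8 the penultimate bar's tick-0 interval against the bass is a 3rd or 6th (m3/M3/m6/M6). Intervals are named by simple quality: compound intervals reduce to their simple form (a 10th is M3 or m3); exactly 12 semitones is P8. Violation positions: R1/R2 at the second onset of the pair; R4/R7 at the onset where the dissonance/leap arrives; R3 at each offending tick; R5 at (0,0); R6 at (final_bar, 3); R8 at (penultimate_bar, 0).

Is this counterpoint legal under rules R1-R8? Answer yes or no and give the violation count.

No (5 violations)

bar 0: v0=C3 v1=C4 (P8)
bar 1: v0=A2 v1=E3 (P5)
bar 2: v0=B2 v1=F3 (TT)
bar 3: v0=G2 v1=G3 (P8)
bar 4: v0=A2 v1=D3 (P4)
bar 5: v0=D3 v1=C3 (M2)
bar 6: v0=C3 v1=C4 (P8)
  R4 @ bar2.0: B2/F3 TT untreated
  R3 @ bar5.0: D3 above C3
  R4 @ bar5.0: D3/C3 M2 untreated
  R8 @ bar5.0: penult M2 not 3rd/6th
  R3 @ bar5.1: D3 above C3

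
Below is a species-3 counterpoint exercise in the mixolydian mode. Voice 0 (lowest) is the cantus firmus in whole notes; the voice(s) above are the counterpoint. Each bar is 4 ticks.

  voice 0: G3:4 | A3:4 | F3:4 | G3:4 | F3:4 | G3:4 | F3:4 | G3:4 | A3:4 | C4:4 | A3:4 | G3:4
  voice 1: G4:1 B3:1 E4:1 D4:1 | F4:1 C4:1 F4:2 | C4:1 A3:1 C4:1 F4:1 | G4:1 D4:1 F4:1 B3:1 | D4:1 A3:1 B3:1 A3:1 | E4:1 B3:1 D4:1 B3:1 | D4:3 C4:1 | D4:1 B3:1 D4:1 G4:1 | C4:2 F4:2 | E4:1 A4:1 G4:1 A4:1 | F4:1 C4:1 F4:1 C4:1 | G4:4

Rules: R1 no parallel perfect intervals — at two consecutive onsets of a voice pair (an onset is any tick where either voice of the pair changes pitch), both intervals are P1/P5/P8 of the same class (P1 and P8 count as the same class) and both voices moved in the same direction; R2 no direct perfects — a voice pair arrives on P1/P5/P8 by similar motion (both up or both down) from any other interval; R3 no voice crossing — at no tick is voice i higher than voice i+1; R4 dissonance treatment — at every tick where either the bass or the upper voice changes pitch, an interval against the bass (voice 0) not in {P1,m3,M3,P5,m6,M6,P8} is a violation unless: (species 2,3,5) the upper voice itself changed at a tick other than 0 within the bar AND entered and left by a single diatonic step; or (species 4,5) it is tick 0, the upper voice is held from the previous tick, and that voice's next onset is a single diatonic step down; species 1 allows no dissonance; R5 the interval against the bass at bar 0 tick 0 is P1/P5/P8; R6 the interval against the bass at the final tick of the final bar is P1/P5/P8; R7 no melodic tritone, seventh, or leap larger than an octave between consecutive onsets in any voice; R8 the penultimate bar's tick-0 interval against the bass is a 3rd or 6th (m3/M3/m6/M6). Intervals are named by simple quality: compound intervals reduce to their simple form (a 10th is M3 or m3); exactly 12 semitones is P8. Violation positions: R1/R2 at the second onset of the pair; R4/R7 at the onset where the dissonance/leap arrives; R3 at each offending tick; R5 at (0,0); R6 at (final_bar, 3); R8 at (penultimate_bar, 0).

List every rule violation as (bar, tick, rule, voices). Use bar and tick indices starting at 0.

bar 0: v0=G3 v1=G4 downbeat P8
bar 1: v0=A3 v1=F4 downbeat m6
bar 2: v0=F3 v1=C4 downbeat P5
bar 3: v0=G3 v1=G4 downbeat P8
bar 4: v0=F3 v1=D4 downbeat M6
bar 5: v0=G3 v1=E4 downbeat M6
bar 6: v0=F3 v1=D4 downbeat M6
bar 7: v0=G3 v1=D4 downbeat P5
bar 8: v0=A3 v1=C4 downbeat m3
bar 9: v0=C4 v1=E4 downbeat M3
bar 10: v0=A3 v1=F4 downbeat m6
bar 11: v0=G3 v1=G4 downbeat P8
  -> R2 @ bar 2 tick 0 v(0, 1): A3/F4 m6 -> F3/C4 P5 similar
  -> R1 @ bar 3 tick 0 v(0, 1): F3/F4 P8 -> G3/G4 P8 similar
  -> R4 @ bar 3 tick 2 v(0, 1): G3/F4 m7 untreated
  -> R7 @ bar 3 tick 3 v(1,): F4->B3 leap 6st
  -> R1 @ bar 7 tick 0 v(0, 1): F3/C4 P5 -> G3/D4 P5 similar

(2, 0, R2, (0, 1))
(3, 0, R1, (0, 1))
(3, 2, R4, (0, 1))
(3, 3, R7, (1,))
(7, 0, R1, (0, 1))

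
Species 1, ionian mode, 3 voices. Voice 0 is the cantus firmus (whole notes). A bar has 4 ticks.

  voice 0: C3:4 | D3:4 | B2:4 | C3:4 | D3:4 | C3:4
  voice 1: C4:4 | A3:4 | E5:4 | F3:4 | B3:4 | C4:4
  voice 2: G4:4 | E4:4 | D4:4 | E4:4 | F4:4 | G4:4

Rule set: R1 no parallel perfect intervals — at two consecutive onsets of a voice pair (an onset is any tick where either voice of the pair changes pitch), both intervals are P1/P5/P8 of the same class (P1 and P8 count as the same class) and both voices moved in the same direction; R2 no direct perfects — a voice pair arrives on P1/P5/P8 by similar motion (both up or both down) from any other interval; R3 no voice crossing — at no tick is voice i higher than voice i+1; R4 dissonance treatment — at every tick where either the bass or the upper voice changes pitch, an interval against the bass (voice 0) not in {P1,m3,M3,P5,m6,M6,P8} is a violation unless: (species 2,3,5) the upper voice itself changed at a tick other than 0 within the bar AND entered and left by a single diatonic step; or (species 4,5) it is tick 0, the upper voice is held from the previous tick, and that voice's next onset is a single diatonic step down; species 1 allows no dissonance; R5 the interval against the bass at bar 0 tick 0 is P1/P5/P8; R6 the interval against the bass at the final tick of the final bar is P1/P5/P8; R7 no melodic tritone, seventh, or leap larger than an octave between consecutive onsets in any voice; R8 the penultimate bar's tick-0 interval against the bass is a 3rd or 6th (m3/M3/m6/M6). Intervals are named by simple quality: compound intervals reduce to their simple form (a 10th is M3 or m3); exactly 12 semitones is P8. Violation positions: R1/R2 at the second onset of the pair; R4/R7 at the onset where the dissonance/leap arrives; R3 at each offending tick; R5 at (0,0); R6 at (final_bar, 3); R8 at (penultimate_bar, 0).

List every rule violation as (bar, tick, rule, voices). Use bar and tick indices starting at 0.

(1, 0, R1, (1, 2))
(1, 0, R4, (0, 2))
(2, 0, R3, (1, 2))
(2, 0, R4, (0, 1))
(2, 0, R7, (1,))
(2, 1, R3, (1, 2))
(2, 2, R3, (1, 2))
(2, 3, R3, (1, 2))
(3, 0, R4, (0, 1))
(3, 0, R7, (1,))
(4, 0, R7, (1,))
(5, 0, R2, (1, 2))

bar 0: v0=C3 v1=C4 v2=G4 downbeat P5
bar 1: v0=D3 v1=A3 v2=E4 downbeat M2
bar 2: v0=B2 v1=E5 v2=D4 downbeat m3
bar 3: v0=C3 v1=F3 v2=E4 downbeat M3
bar 4: v0=D3 v1=B3 v2=F4 downbeat m3
bar 5: v0=C3 v1=C4 v2=G4 downbeat P5
  -> R1 @ bar 1 tick 0 v(1, 2): C4/G4 P5 -> A3/E4 P5 similar
  -> R4 @ bar 1 tick 0 v(0, 2): D3/E4 M2 untreated
  -> R3 @ bar 2 tick 0 v(1, 2): E5 above D4
  -> R4 @ bar 2 tick 0 v(0, 1): B2/E5 P4 untreated
  -> R7 @ bar 2 tick 0 v(1,): A3->E5 leap 19st
  -> R3 @ bar 2 tick 1 v(1, 2): E5 above D4
  -> R3 @ bar 2 tick 2 v(1, 2): E5 above D4
  -> R3 @ bar 2 tick 3 v(1, 2): E5 above D4
  -> R4 @ bar 3 tick 0 v(0, 1): C3/F3 P4 untreated
  -> R7 @ bar 3 tick 0 v(1,): E5->F3 leap 23st
  -> R7 @ bar 4 tick 0 v(1,): F3->B3 leap 6st
  -> R2 @ bar 5 tick 0 v(1, 2): B3/F4 TT -> C4/G4 P5 similar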